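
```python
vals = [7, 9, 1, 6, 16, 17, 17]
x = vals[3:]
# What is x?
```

vals has length 7. The slice vals[3:] selects indices [3, 4, 5, 6] (3->6, 4->16, 5->17, 6->17), giving [6, 16, 17, 17].

[6, 16, 17, 17]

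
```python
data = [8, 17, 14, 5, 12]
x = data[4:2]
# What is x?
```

data has length 5. The slice data[4:2] resolves to an empty index range, so the result is [].

[]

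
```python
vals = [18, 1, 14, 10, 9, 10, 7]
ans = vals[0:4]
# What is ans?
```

vals has length 7. The slice vals[0:4] selects indices [0, 1, 2, 3] (0->18, 1->1, 2->14, 3->10), giving [18, 1, 14, 10].

[18, 1, 14, 10]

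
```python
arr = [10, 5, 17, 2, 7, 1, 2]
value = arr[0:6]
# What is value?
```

arr has length 7. The slice arr[0:6] selects indices [0, 1, 2, 3, 4, 5] (0->10, 1->5, 2->17, 3->2, 4->7, 5->1), giving [10, 5, 17, 2, 7, 1].

[10, 5, 17, 2, 7, 1]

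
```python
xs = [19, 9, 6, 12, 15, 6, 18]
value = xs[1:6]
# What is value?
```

xs has length 7. The slice xs[1:6] selects indices [1, 2, 3, 4, 5] (1->9, 2->6, 3->12, 4->15, 5->6), giving [9, 6, 12, 15, 6].

[9, 6, 12, 15, 6]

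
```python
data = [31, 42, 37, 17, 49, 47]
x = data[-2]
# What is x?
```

data has length 6. Negative index -2 maps to positive index 6 + (-2) = 4. data[4] = 49.

49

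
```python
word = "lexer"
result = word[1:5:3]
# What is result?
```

word has length 5. The slice word[1:5:3] selects indices [1, 4] (1->'e', 4->'r'), giving 'er'.

'er'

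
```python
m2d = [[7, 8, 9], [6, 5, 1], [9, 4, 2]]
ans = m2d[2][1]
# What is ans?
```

m2d[2] = [9, 4, 2]. Taking column 1 of that row yields 4.

4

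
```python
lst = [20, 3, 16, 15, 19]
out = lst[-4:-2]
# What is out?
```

lst has length 5. The slice lst[-4:-2] selects indices [1, 2] (1->3, 2->16), giving [3, 16].

[3, 16]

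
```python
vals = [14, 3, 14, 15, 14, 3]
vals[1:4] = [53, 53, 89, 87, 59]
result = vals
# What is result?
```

vals starts as [14, 3, 14, 15, 14, 3] (length 6). The slice vals[1:4] covers indices [1, 2, 3] with values [3, 14, 15]. Replacing that slice with [53, 53, 89, 87, 59] (different length) produces [14, 53, 53, 89, 87, 59, 14, 3].

[14, 53, 53, 89, 87, 59, 14, 3]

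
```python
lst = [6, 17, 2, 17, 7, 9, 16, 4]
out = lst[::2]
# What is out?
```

lst has length 8. The slice lst[::2] selects indices [0, 2, 4, 6] (0->6, 2->2, 4->7, 6->16), giving [6, 2, 7, 16].

[6, 2, 7, 16]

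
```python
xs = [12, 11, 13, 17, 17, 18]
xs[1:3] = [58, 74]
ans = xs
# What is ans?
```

xs starts as [12, 11, 13, 17, 17, 18] (length 6). The slice xs[1:3] covers indices [1, 2] with values [11, 13]. Replacing that slice with [58, 74] (same length) produces [12, 58, 74, 17, 17, 18].

[12, 58, 74, 17, 17, 18]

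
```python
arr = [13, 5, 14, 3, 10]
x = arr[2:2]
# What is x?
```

arr has length 5. The slice arr[2:2] resolves to an empty index range, so the result is [].

[]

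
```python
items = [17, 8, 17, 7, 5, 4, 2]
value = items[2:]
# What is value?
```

items has length 7. The slice items[2:] selects indices [2, 3, 4, 5, 6] (2->17, 3->7, 4->5, 5->4, 6->2), giving [17, 7, 5, 4, 2].

[17, 7, 5, 4, 2]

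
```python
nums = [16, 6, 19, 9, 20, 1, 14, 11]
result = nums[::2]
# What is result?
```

nums has length 8. The slice nums[::2] selects indices [0, 2, 4, 6] (0->16, 2->19, 4->20, 6->14), giving [16, 19, 20, 14].

[16, 19, 20, 14]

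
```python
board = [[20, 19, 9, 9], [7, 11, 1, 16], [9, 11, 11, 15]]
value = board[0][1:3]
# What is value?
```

board[0] = [20, 19, 9, 9]. board[0] has length 4. The slice board[0][1:3] selects indices [1, 2] (1->19, 2->9), giving [19, 9].

[19, 9]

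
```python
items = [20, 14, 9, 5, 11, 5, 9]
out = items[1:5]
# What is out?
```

items has length 7. The slice items[1:5] selects indices [1, 2, 3, 4] (1->14, 2->9, 3->5, 4->11), giving [14, 9, 5, 11].

[14, 9, 5, 11]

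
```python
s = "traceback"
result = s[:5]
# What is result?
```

s has length 9. The slice s[:5] selects indices [0, 1, 2, 3, 4] (0->'t', 1->'r', 2->'a', 3->'c', 4->'e'), giving 'trace'.

'trace'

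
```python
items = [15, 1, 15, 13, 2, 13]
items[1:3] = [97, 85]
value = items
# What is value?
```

items starts as [15, 1, 15, 13, 2, 13] (length 6). The slice items[1:3] covers indices [1, 2] with values [1, 15]. Replacing that slice with [97, 85] (same length) produces [15, 97, 85, 13, 2, 13].

[15, 97, 85, 13, 2, 13]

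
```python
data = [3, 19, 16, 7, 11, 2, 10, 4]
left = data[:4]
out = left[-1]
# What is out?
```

data has length 8. The slice data[:4] selects indices [0, 1, 2, 3] (0->3, 1->19, 2->16, 3->7), giving [3, 19, 16, 7]. So left = [3, 19, 16, 7]. Then left[-1] = 7.

7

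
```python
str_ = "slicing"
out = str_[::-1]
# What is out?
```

str_ has length 7. The slice str_[::-1] selects indices [6, 5, 4, 3, 2, 1, 0] (6->'g', 5->'n', 4->'i', 3->'c', 2->'i', 1->'l', 0->'s'), giving 'gnicils'.

'gnicils'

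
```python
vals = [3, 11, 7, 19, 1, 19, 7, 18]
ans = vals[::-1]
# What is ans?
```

vals has length 8. The slice vals[::-1] selects indices [7, 6, 5, 4, 3, 2, 1, 0] (7->18, 6->7, 5->19, 4->1, 3->19, 2->7, 1->11, 0->3), giving [18, 7, 19, 1, 19, 7, 11, 3].

[18, 7, 19, 1, 19, 7, 11, 3]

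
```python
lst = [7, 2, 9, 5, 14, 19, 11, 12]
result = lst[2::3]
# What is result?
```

lst has length 8. The slice lst[2::3] selects indices [2, 5] (2->9, 5->19), giving [9, 19].

[9, 19]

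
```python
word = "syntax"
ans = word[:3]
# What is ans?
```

word has length 6. The slice word[:3] selects indices [0, 1, 2] (0->'s', 1->'y', 2->'n'), giving 'syn'.

'syn'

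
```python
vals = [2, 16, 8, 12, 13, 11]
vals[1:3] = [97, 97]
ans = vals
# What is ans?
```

vals starts as [2, 16, 8, 12, 13, 11] (length 6). The slice vals[1:3] covers indices [1, 2] with values [16, 8]. Replacing that slice with [97, 97] (same length) produces [2, 97, 97, 12, 13, 11].

[2, 97, 97, 12, 13, 11]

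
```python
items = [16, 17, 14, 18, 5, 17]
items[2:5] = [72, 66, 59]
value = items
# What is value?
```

items starts as [16, 17, 14, 18, 5, 17] (length 6). The slice items[2:5] covers indices [2, 3, 4] with values [14, 18, 5]. Replacing that slice with [72, 66, 59] (same length) produces [16, 17, 72, 66, 59, 17].

[16, 17, 72, 66, 59, 17]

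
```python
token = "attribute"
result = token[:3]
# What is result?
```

token has length 9. The slice token[:3] selects indices [0, 1, 2] (0->'a', 1->'t', 2->'t'), giving 'att'.

'att'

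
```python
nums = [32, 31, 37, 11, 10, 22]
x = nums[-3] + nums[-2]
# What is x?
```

nums has length 6. Negative index -3 maps to positive index 6 + (-3) = 3. nums[3] = 11.
nums has length 6. Negative index -2 maps to positive index 6 + (-2) = 4. nums[4] = 10.
Sum: 11 + 10 = 21.

21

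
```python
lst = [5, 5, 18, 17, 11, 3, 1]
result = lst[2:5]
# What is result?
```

lst has length 7. The slice lst[2:5] selects indices [2, 3, 4] (2->18, 3->17, 4->11), giving [18, 17, 11].

[18, 17, 11]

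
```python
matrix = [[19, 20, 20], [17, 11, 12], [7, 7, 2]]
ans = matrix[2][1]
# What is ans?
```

matrix[2] = [7, 7, 2]. Taking column 1 of that row yields 7.

7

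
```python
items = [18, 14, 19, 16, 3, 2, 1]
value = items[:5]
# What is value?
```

items has length 7. The slice items[:5] selects indices [0, 1, 2, 3, 4] (0->18, 1->14, 2->19, 3->16, 4->3), giving [18, 14, 19, 16, 3].

[18, 14, 19, 16, 3]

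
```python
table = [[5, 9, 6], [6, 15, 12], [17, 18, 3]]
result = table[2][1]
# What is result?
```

table[2] = [17, 18, 3]. Taking column 1 of that row yields 18.

18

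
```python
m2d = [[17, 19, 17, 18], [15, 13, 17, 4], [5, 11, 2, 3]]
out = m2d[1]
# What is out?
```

m2d has 3 rows. Row 1 is [15, 13, 17, 4].

[15, 13, 17, 4]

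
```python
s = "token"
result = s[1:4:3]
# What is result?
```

s has length 5. The slice s[1:4:3] selects indices [1] (1->'o'), giving 'o'.

'o'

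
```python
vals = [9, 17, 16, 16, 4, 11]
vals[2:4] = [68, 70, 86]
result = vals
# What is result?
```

vals starts as [9, 17, 16, 16, 4, 11] (length 6). The slice vals[2:4] covers indices [2, 3] with values [16, 16]. Replacing that slice with [68, 70, 86] (different length) produces [9, 17, 68, 70, 86, 4, 11].

[9, 17, 68, 70, 86, 4, 11]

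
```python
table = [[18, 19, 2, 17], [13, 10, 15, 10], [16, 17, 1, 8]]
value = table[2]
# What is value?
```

table has 3 rows. Row 2 is [16, 17, 1, 8].

[16, 17, 1, 8]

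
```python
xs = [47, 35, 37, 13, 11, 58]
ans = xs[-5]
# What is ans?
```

xs has length 6. Negative index -5 maps to positive index 6 + (-5) = 1. xs[1] = 35.

35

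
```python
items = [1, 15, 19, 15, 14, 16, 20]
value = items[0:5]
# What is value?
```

items has length 7. The slice items[0:5] selects indices [0, 1, 2, 3, 4] (0->1, 1->15, 2->19, 3->15, 4->14), giving [1, 15, 19, 15, 14].

[1, 15, 19, 15, 14]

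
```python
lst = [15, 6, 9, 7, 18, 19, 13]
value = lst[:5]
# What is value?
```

lst has length 7. The slice lst[:5] selects indices [0, 1, 2, 3, 4] (0->15, 1->6, 2->9, 3->7, 4->18), giving [15, 6, 9, 7, 18].

[15, 6, 9, 7, 18]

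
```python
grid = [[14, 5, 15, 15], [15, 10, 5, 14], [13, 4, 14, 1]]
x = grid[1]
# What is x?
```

grid has 3 rows. Row 1 is [15, 10, 5, 14].

[15, 10, 5, 14]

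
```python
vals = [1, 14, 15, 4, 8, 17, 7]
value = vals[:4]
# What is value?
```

vals has length 7. The slice vals[:4] selects indices [0, 1, 2, 3] (0->1, 1->14, 2->15, 3->4), giving [1, 14, 15, 4].

[1, 14, 15, 4]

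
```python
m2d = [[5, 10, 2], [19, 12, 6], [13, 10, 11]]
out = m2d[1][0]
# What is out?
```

m2d[1] = [19, 12, 6]. Taking column 0 of that row yields 19.

19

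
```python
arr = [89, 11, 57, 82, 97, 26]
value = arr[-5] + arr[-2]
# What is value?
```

arr has length 6. Negative index -5 maps to positive index 6 + (-5) = 1. arr[1] = 11.
arr has length 6. Negative index -2 maps to positive index 6 + (-2) = 4. arr[4] = 97.
Sum: 11 + 97 = 108.

108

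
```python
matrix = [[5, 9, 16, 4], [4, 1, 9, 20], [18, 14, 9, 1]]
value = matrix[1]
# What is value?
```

matrix has 3 rows. Row 1 is [4, 1, 9, 20].

[4, 1, 9, 20]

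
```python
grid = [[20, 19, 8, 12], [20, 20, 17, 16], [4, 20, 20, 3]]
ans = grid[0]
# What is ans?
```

grid has 3 rows. Row 0 is [20, 19, 8, 12].

[20, 19, 8, 12]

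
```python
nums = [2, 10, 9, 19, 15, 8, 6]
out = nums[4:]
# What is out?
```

nums has length 7. The slice nums[4:] selects indices [4, 5, 6] (4->15, 5->8, 6->6), giving [15, 8, 6].

[15, 8, 6]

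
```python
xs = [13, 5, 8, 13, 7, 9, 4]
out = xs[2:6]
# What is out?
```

xs has length 7. The slice xs[2:6] selects indices [2, 3, 4, 5] (2->8, 3->13, 4->7, 5->9), giving [8, 13, 7, 9].

[8, 13, 7, 9]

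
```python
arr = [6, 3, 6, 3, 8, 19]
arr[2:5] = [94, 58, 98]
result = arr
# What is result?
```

arr starts as [6, 3, 6, 3, 8, 19] (length 6). The slice arr[2:5] covers indices [2, 3, 4] with values [6, 3, 8]. Replacing that slice with [94, 58, 98] (same length) produces [6, 3, 94, 58, 98, 19].

[6, 3, 94, 58, 98, 19]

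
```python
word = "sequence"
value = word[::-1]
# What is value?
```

word has length 8. The slice word[::-1] selects indices [7, 6, 5, 4, 3, 2, 1, 0] (7->'e', 6->'c', 5->'n', 4->'e', 3->'u', 2->'q', 1->'e', 0->'s'), giving 'ecneuqes'.

'ecneuqes'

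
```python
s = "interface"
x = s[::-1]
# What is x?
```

s has length 9. The slice s[::-1] selects indices [8, 7, 6, 5, 4, 3, 2, 1, 0] (8->'e', 7->'c', 6->'a', 5->'f', 4->'r', 3->'e', 2->'t', 1->'n', 0->'i'), giving 'ecafretni'.

'ecafretni'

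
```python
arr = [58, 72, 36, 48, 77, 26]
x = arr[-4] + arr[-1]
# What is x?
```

arr has length 6. Negative index -4 maps to positive index 6 + (-4) = 2. arr[2] = 36.
arr has length 6. Negative index -1 maps to positive index 6 + (-1) = 5. arr[5] = 26.
Sum: 36 + 26 = 62.

62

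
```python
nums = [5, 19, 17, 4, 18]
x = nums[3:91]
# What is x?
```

nums has length 5. The slice nums[3:91] selects indices [3, 4] (3->4, 4->18), giving [4, 18].

[4, 18]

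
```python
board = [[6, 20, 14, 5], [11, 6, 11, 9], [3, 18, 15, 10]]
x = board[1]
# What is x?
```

board has 3 rows. Row 1 is [11, 6, 11, 9].

[11, 6, 11, 9]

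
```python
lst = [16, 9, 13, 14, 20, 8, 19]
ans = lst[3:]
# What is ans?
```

lst has length 7. The slice lst[3:] selects indices [3, 4, 5, 6] (3->14, 4->20, 5->8, 6->19), giving [14, 20, 8, 19].

[14, 20, 8, 19]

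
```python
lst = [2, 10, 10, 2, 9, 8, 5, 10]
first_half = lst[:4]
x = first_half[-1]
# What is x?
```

lst has length 8. The slice lst[:4] selects indices [0, 1, 2, 3] (0->2, 1->10, 2->10, 3->2), giving [2, 10, 10, 2]. So first_half = [2, 10, 10, 2]. Then first_half[-1] = 2.

2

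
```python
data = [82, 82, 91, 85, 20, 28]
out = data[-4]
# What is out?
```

data has length 6. Negative index -4 maps to positive index 6 + (-4) = 2. data[2] = 91.

91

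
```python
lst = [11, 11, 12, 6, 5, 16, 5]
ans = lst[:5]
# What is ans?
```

lst has length 7. The slice lst[:5] selects indices [0, 1, 2, 3, 4] (0->11, 1->11, 2->12, 3->6, 4->5), giving [11, 11, 12, 6, 5].

[11, 11, 12, 6, 5]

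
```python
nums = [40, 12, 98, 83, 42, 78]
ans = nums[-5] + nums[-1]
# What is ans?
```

nums has length 6. Negative index -5 maps to positive index 6 + (-5) = 1. nums[1] = 12.
nums has length 6. Negative index -1 maps to positive index 6 + (-1) = 5. nums[5] = 78.
Sum: 12 + 78 = 90.

90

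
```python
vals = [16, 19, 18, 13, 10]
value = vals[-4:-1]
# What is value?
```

vals has length 5. The slice vals[-4:-1] selects indices [1, 2, 3] (1->19, 2->18, 3->13), giving [19, 18, 13].

[19, 18, 13]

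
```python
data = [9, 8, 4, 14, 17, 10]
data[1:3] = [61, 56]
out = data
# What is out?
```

data starts as [9, 8, 4, 14, 17, 10] (length 6). The slice data[1:3] covers indices [1, 2] with values [8, 4]. Replacing that slice with [61, 56] (same length) produces [9, 61, 56, 14, 17, 10].

[9, 61, 56, 14, 17, 10]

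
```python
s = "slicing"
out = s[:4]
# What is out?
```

s has length 7. The slice s[:4] selects indices [0, 1, 2, 3] (0->'s', 1->'l', 2->'i', 3->'c'), giving 'slic'.

'slic'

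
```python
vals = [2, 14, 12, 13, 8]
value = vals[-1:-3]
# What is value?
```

vals has length 5. The slice vals[-1:-3] resolves to an empty index range, so the result is [].

[]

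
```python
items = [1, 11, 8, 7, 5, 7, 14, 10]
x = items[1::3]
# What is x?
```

items has length 8. The slice items[1::3] selects indices [1, 4, 7] (1->11, 4->5, 7->10), giving [11, 5, 10].

[11, 5, 10]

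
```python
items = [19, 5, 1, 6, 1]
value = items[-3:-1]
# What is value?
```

items has length 5. The slice items[-3:-1] selects indices [2, 3] (2->1, 3->6), giving [1, 6].

[1, 6]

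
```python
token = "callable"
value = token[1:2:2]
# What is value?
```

token has length 8. The slice token[1:2:2] selects indices [1] (1->'a'), giving 'a'.

'a'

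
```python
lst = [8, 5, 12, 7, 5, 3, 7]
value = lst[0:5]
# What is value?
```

lst has length 7. The slice lst[0:5] selects indices [0, 1, 2, 3, 4] (0->8, 1->5, 2->12, 3->7, 4->5), giving [8, 5, 12, 7, 5].

[8, 5, 12, 7, 5]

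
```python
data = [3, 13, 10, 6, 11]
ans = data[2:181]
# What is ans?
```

data has length 5. The slice data[2:181] selects indices [2, 3, 4] (2->10, 3->6, 4->11), giving [10, 6, 11].

[10, 6, 11]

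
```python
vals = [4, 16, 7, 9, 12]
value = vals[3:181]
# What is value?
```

vals has length 5. The slice vals[3:181] selects indices [3, 4] (3->9, 4->12), giving [9, 12].

[9, 12]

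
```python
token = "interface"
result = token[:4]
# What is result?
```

token has length 9. The slice token[:4] selects indices [0, 1, 2, 3] (0->'i', 1->'n', 2->'t', 3->'e'), giving 'inte'.

'inte'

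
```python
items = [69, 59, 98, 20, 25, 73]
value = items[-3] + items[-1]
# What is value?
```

items has length 6. Negative index -3 maps to positive index 6 + (-3) = 3. items[3] = 20.
items has length 6. Negative index -1 maps to positive index 6 + (-1) = 5. items[5] = 73.
Sum: 20 + 73 = 93.

93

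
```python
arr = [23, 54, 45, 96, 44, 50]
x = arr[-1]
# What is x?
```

arr has length 6. Negative index -1 maps to positive index 6 + (-1) = 5. arr[5] = 50.

50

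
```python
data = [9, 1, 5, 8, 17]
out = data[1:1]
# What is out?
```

data has length 5. The slice data[1:1] resolves to an empty index range, so the result is [].

[]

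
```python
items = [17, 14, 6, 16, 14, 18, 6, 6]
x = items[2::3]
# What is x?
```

items has length 8. The slice items[2::3] selects indices [2, 5] (2->6, 5->18), giving [6, 18].

[6, 18]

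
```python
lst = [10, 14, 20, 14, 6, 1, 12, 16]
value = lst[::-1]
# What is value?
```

lst has length 8. The slice lst[::-1] selects indices [7, 6, 5, 4, 3, 2, 1, 0] (7->16, 6->12, 5->1, 4->6, 3->14, 2->20, 1->14, 0->10), giving [16, 12, 1, 6, 14, 20, 14, 10].

[16, 12, 1, 6, 14, 20, 14, 10]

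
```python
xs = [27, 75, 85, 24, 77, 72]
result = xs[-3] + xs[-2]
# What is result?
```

xs has length 6. Negative index -3 maps to positive index 6 + (-3) = 3. xs[3] = 24.
xs has length 6. Negative index -2 maps to positive index 6 + (-2) = 4. xs[4] = 77.
Sum: 24 + 77 = 101.

101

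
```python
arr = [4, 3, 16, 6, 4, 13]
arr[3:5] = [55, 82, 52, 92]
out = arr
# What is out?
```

arr starts as [4, 3, 16, 6, 4, 13] (length 6). The slice arr[3:5] covers indices [3, 4] with values [6, 4]. Replacing that slice with [55, 82, 52, 92] (different length) produces [4, 3, 16, 55, 82, 52, 92, 13].

[4, 3, 16, 55, 82, 52, 92, 13]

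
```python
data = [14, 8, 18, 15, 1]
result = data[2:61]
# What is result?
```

data has length 5. The slice data[2:61] selects indices [2, 3, 4] (2->18, 3->15, 4->1), giving [18, 15, 1].

[18, 15, 1]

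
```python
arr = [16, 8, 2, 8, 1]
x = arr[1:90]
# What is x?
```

arr has length 5. The slice arr[1:90] selects indices [1, 2, 3, 4] (1->8, 2->2, 3->8, 4->1), giving [8, 2, 8, 1].

[8, 2, 8, 1]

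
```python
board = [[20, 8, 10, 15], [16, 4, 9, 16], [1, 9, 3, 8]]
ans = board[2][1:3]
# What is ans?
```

board[2] = [1, 9, 3, 8]. board[2] has length 4. The slice board[2][1:3] selects indices [1, 2] (1->9, 2->3), giving [9, 3].

[9, 3]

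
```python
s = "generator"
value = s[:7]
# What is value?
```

s has length 9. The slice s[:7] selects indices [0, 1, 2, 3, 4, 5, 6] (0->'g', 1->'e', 2->'n', 3->'e', 4->'r', 5->'a', 6->'t'), giving 'generat'.

'generat'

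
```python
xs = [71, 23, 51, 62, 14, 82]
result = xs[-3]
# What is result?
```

xs has length 6. Negative index -3 maps to positive index 6 + (-3) = 3. xs[3] = 62.

62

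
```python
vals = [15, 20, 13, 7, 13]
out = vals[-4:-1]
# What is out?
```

vals has length 5. The slice vals[-4:-1] selects indices [1, 2, 3] (1->20, 2->13, 3->7), giving [20, 13, 7].

[20, 13, 7]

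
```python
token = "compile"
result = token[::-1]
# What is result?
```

token has length 7. The slice token[::-1] selects indices [6, 5, 4, 3, 2, 1, 0] (6->'e', 5->'l', 4->'i', 3->'p', 2->'m', 1->'o', 0->'c'), giving 'elipmoc'.

'elipmoc'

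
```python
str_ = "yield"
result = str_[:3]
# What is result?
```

str_ has length 5. The slice str_[:3] selects indices [0, 1, 2] (0->'y', 1->'i', 2->'e'), giving 'yie'.

'yie'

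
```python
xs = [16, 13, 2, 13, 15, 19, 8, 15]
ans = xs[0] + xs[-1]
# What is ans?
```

xs has length 8. xs[0] = 16.
xs has length 8. Negative index -1 maps to positive index 8 + (-1) = 7. xs[7] = 15.
Sum: 16 + 15 = 31.

31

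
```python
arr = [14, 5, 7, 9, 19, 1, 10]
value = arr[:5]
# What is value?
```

arr has length 7. The slice arr[:5] selects indices [0, 1, 2, 3, 4] (0->14, 1->5, 2->7, 3->9, 4->19), giving [14, 5, 7, 9, 19].

[14, 5, 7, 9, 19]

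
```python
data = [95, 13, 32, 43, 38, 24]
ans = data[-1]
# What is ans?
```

data has length 6. Negative index -1 maps to positive index 6 + (-1) = 5. data[5] = 24.

24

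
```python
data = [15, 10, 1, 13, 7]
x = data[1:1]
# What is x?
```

data has length 5. The slice data[1:1] resolves to an empty index range, so the result is [].

[]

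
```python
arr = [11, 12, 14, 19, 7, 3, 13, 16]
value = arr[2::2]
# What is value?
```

arr has length 8. The slice arr[2::2] selects indices [2, 4, 6] (2->14, 4->7, 6->13), giving [14, 7, 13].

[14, 7, 13]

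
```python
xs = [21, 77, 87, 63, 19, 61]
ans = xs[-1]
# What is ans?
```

xs has length 6. Negative index -1 maps to positive index 6 + (-1) = 5. xs[5] = 61.

61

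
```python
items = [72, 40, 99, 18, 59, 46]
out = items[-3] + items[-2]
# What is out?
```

items has length 6. Negative index -3 maps to positive index 6 + (-3) = 3. items[3] = 18.
items has length 6. Negative index -2 maps to positive index 6 + (-2) = 4. items[4] = 59.
Sum: 18 + 59 = 77.

77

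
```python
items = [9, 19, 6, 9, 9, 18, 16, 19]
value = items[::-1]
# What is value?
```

items has length 8. The slice items[::-1] selects indices [7, 6, 5, 4, 3, 2, 1, 0] (7->19, 6->16, 5->18, 4->9, 3->9, 2->6, 1->19, 0->9), giving [19, 16, 18, 9, 9, 6, 19, 9].

[19, 16, 18, 9, 9, 6, 19, 9]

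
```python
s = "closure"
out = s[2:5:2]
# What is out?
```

s has length 7. The slice s[2:5:2] selects indices [2, 4] (2->'o', 4->'u'), giving 'ou'.

'ou'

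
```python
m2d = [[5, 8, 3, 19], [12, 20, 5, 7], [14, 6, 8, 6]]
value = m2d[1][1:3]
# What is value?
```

m2d[1] = [12, 20, 5, 7]. m2d[1] has length 4. The slice m2d[1][1:3] selects indices [1, 2] (1->20, 2->5), giving [20, 5].

[20, 5]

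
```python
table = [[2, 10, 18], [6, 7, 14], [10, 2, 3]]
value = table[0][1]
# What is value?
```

table[0] = [2, 10, 18]. Taking column 1 of that row yields 10.

10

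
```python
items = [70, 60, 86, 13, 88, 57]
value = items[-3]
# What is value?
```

items has length 6. Negative index -3 maps to positive index 6 + (-3) = 3. items[3] = 13.

13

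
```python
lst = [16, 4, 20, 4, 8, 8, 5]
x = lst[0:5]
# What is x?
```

lst has length 7. The slice lst[0:5] selects indices [0, 1, 2, 3, 4] (0->16, 1->4, 2->20, 3->4, 4->8), giving [16, 4, 20, 4, 8].

[16, 4, 20, 4, 8]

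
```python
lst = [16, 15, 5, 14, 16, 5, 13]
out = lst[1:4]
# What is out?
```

lst has length 7. The slice lst[1:4] selects indices [1, 2, 3] (1->15, 2->5, 3->14), giving [15, 5, 14].

[15, 5, 14]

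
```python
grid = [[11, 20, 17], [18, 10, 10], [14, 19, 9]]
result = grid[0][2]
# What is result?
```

grid[0] = [11, 20, 17]. Taking column 2 of that row yields 17.

17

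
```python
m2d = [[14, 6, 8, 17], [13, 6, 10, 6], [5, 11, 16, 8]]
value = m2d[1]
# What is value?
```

m2d has 3 rows. Row 1 is [13, 6, 10, 6].

[13, 6, 10, 6]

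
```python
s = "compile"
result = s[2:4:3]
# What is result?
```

s has length 7. The slice s[2:4:3] selects indices [2] (2->'m'), giving 'm'.

'm'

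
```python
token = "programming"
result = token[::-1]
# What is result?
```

token has length 11. The slice token[::-1] selects indices [10, 9, 8, 7, 6, 5, 4, 3, 2, 1, 0] (10->'g', 9->'n', 8->'i', 7->'m', 6->'m', 5->'a', 4->'r', 3->'g', 2->'o', 1->'r', 0->'p'), giving 'gnimmargorp'.

'gnimmargorp'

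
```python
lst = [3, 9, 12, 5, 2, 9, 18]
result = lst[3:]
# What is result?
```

lst has length 7. The slice lst[3:] selects indices [3, 4, 5, 6] (3->5, 4->2, 5->9, 6->18), giving [5, 2, 9, 18].

[5, 2, 9, 18]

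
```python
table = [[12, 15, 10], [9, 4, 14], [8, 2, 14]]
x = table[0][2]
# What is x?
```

table[0] = [12, 15, 10]. Taking column 2 of that row yields 10.

10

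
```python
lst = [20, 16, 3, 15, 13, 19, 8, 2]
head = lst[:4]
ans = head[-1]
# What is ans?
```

lst has length 8. The slice lst[:4] selects indices [0, 1, 2, 3] (0->20, 1->16, 2->3, 3->15), giving [20, 16, 3, 15]. So head = [20, 16, 3, 15]. Then head[-1] = 15.

15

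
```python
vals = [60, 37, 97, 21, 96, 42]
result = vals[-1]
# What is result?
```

vals has length 6. Negative index -1 maps to positive index 6 + (-1) = 5. vals[5] = 42.

42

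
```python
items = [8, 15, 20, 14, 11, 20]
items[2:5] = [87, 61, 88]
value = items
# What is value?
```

items starts as [8, 15, 20, 14, 11, 20] (length 6). The slice items[2:5] covers indices [2, 3, 4] with values [20, 14, 11]. Replacing that slice with [87, 61, 88] (same length) produces [8, 15, 87, 61, 88, 20].

[8, 15, 87, 61, 88, 20]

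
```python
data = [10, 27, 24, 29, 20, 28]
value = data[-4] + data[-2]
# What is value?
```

data has length 6. Negative index -4 maps to positive index 6 + (-4) = 2. data[2] = 24.
data has length 6. Negative index -2 maps to positive index 6 + (-2) = 4. data[4] = 20.
Sum: 24 + 20 = 44.

44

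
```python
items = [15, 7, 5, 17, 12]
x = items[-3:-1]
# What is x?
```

items has length 5. The slice items[-3:-1] selects indices [2, 3] (2->5, 3->17), giving [5, 17].

[5, 17]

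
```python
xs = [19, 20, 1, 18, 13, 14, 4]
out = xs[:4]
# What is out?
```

xs has length 7. The slice xs[:4] selects indices [0, 1, 2, 3] (0->19, 1->20, 2->1, 3->18), giving [19, 20, 1, 18].

[19, 20, 1, 18]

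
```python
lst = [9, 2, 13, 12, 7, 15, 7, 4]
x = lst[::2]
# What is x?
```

lst has length 8. The slice lst[::2] selects indices [0, 2, 4, 6] (0->9, 2->13, 4->7, 6->7), giving [9, 13, 7, 7].

[9, 13, 7, 7]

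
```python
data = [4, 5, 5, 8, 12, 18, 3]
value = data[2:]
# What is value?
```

data has length 7. The slice data[2:] selects indices [2, 3, 4, 5, 6] (2->5, 3->8, 4->12, 5->18, 6->3), giving [5, 8, 12, 18, 3].

[5, 8, 12, 18, 3]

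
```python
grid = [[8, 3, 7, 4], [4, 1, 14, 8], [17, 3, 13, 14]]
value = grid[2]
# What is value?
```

grid has 3 rows. Row 2 is [17, 3, 13, 14].

[17, 3, 13, 14]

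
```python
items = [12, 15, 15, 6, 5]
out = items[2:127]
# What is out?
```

items has length 5. The slice items[2:127] selects indices [2, 3, 4] (2->15, 3->6, 4->5), giving [15, 6, 5].

[15, 6, 5]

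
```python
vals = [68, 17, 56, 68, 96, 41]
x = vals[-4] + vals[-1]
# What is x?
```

vals has length 6. Negative index -4 maps to positive index 6 + (-4) = 2. vals[2] = 56.
vals has length 6. Negative index -1 maps to positive index 6 + (-1) = 5. vals[5] = 41.
Sum: 56 + 41 = 97.

97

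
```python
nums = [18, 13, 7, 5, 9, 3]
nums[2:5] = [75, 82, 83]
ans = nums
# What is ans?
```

nums starts as [18, 13, 7, 5, 9, 3] (length 6). The slice nums[2:5] covers indices [2, 3, 4] with values [7, 5, 9]. Replacing that slice with [75, 82, 83] (same length) produces [18, 13, 75, 82, 83, 3].

[18, 13, 75, 82, 83, 3]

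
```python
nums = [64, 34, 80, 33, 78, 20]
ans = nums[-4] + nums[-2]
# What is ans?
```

nums has length 6. Negative index -4 maps to positive index 6 + (-4) = 2. nums[2] = 80.
nums has length 6. Negative index -2 maps to positive index 6 + (-2) = 4. nums[4] = 78.
Sum: 80 + 78 = 158.

158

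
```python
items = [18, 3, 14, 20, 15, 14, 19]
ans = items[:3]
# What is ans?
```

items has length 7. The slice items[:3] selects indices [0, 1, 2] (0->18, 1->3, 2->14), giving [18, 3, 14].

[18, 3, 14]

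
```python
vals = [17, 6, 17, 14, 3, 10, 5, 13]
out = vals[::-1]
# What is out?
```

vals has length 8. The slice vals[::-1] selects indices [7, 6, 5, 4, 3, 2, 1, 0] (7->13, 6->5, 5->10, 4->3, 3->14, 2->17, 1->6, 0->17), giving [13, 5, 10, 3, 14, 17, 6, 17].

[13, 5, 10, 3, 14, 17, 6, 17]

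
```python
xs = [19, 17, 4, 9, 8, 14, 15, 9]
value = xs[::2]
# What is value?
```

xs has length 8. The slice xs[::2] selects indices [0, 2, 4, 6] (0->19, 2->4, 4->8, 6->15), giving [19, 4, 8, 15].

[19, 4, 8, 15]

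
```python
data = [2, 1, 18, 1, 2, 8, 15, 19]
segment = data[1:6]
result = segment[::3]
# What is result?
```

data has length 8. The slice data[1:6] selects indices [1, 2, 3, 4, 5] (1->1, 2->18, 3->1, 4->2, 5->8), giving [1, 18, 1, 2, 8]. So segment = [1, 18, 1, 2, 8]. segment has length 5. The slice segment[::3] selects indices [0, 3] (0->1, 3->2), giving [1, 2].

[1, 2]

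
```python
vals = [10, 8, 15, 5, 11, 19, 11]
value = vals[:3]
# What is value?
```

vals has length 7. The slice vals[:3] selects indices [0, 1, 2] (0->10, 1->8, 2->15), giving [10, 8, 15].

[10, 8, 15]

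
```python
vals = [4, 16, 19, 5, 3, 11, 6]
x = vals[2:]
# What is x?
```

vals has length 7. The slice vals[2:] selects indices [2, 3, 4, 5, 6] (2->19, 3->5, 4->3, 5->11, 6->6), giving [19, 5, 3, 11, 6].

[19, 5, 3, 11, 6]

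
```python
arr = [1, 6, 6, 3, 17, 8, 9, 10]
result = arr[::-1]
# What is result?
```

arr has length 8. The slice arr[::-1] selects indices [7, 6, 5, 4, 3, 2, 1, 0] (7->10, 6->9, 5->8, 4->17, 3->3, 2->6, 1->6, 0->1), giving [10, 9, 8, 17, 3, 6, 6, 1].

[10, 9, 8, 17, 3, 6, 6, 1]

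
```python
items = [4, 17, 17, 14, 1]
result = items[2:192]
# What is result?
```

items has length 5. The slice items[2:192] selects indices [2, 3, 4] (2->17, 3->14, 4->1), giving [17, 14, 1].

[17, 14, 1]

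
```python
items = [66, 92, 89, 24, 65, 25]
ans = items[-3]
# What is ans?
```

items has length 6. Negative index -3 maps to positive index 6 + (-3) = 3. items[3] = 24.

24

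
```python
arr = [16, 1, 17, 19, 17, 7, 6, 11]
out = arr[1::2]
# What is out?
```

arr has length 8. The slice arr[1::2] selects indices [1, 3, 5, 7] (1->1, 3->19, 5->7, 7->11), giving [1, 19, 7, 11].

[1, 19, 7, 11]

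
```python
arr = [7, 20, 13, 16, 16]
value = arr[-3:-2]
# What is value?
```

arr has length 5. The slice arr[-3:-2] selects indices [2] (2->13), giving [13].

[13]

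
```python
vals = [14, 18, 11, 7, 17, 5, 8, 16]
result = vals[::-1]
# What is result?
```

vals has length 8. The slice vals[::-1] selects indices [7, 6, 5, 4, 3, 2, 1, 0] (7->16, 6->8, 5->5, 4->17, 3->7, 2->11, 1->18, 0->14), giving [16, 8, 5, 17, 7, 11, 18, 14].

[16, 8, 5, 17, 7, 11, 18, 14]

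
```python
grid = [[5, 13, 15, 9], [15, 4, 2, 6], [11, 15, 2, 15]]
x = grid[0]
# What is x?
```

grid has 3 rows. Row 0 is [5, 13, 15, 9].

[5, 13, 15, 9]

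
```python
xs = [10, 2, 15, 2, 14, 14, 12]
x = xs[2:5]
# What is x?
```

xs has length 7. The slice xs[2:5] selects indices [2, 3, 4] (2->15, 3->2, 4->14), giving [15, 2, 14].

[15, 2, 14]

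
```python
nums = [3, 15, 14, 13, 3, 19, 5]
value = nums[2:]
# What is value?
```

nums has length 7. The slice nums[2:] selects indices [2, 3, 4, 5, 6] (2->14, 3->13, 4->3, 5->19, 6->5), giving [14, 13, 3, 19, 5].

[14, 13, 3, 19, 5]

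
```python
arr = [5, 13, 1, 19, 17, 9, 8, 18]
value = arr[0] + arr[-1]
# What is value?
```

arr has length 8. arr[0] = 5.
arr has length 8. Negative index -1 maps to positive index 8 + (-1) = 7. arr[7] = 18.
Sum: 5 + 18 = 23.

23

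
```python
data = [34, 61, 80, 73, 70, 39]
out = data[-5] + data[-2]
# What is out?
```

data has length 6. Negative index -5 maps to positive index 6 + (-5) = 1. data[1] = 61.
data has length 6. Negative index -2 maps to positive index 6 + (-2) = 4. data[4] = 70.
Sum: 61 + 70 = 131.

131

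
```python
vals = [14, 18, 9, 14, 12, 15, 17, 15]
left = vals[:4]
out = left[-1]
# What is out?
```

vals has length 8. The slice vals[:4] selects indices [0, 1, 2, 3] (0->14, 1->18, 2->9, 3->14), giving [14, 18, 9, 14]. So left = [14, 18, 9, 14]. Then left[-1] = 14.

14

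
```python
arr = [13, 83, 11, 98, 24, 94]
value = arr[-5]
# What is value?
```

arr has length 6. Negative index -5 maps to positive index 6 + (-5) = 1. arr[1] = 83.

83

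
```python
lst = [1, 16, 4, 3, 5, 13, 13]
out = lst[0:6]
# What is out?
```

lst has length 7. The slice lst[0:6] selects indices [0, 1, 2, 3, 4, 5] (0->1, 1->16, 2->4, 3->3, 4->5, 5->13), giving [1, 16, 4, 3, 5, 13].

[1, 16, 4, 3, 5, 13]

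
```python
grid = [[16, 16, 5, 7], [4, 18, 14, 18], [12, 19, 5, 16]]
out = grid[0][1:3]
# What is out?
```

grid[0] = [16, 16, 5, 7]. grid[0] has length 4. The slice grid[0][1:3] selects indices [1, 2] (1->16, 2->5), giving [16, 5].

[16, 5]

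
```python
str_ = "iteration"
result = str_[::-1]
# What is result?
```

str_ has length 9. The slice str_[::-1] selects indices [8, 7, 6, 5, 4, 3, 2, 1, 0] (8->'n', 7->'o', 6->'i', 5->'t', 4->'a', 3->'r', 2->'e', 1->'t', 0->'i'), giving 'noitareti'.

'noitareti'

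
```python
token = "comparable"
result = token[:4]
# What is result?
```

token has length 10. The slice token[:4] selects indices [0, 1, 2, 3] (0->'c', 1->'o', 2->'m', 3->'p'), giving 'comp'.

'comp'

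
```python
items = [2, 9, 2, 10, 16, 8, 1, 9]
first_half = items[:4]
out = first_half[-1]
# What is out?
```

items has length 8. The slice items[:4] selects indices [0, 1, 2, 3] (0->2, 1->9, 2->2, 3->10), giving [2, 9, 2, 10]. So first_half = [2, 9, 2, 10]. Then first_half[-1] = 10.

10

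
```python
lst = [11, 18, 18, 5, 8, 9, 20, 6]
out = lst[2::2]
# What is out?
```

lst has length 8. The slice lst[2::2] selects indices [2, 4, 6] (2->18, 4->8, 6->20), giving [18, 8, 20].

[18, 8, 20]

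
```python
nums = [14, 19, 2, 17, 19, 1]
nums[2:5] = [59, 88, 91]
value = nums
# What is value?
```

nums starts as [14, 19, 2, 17, 19, 1] (length 6). The slice nums[2:5] covers indices [2, 3, 4] with values [2, 17, 19]. Replacing that slice with [59, 88, 91] (same length) produces [14, 19, 59, 88, 91, 1].

[14, 19, 59, 88, 91, 1]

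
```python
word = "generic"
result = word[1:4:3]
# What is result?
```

word has length 7. The slice word[1:4:3] selects indices [1] (1->'e'), giving 'e'.

'e'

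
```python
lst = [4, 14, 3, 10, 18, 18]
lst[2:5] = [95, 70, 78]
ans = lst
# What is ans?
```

lst starts as [4, 14, 3, 10, 18, 18] (length 6). The slice lst[2:5] covers indices [2, 3, 4] with values [3, 10, 18]. Replacing that slice with [95, 70, 78] (same length) produces [4, 14, 95, 70, 78, 18].

[4, 14, 95, 70, 78, 18]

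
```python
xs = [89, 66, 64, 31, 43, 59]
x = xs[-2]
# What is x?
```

xs has length 6. Negative index -2 maps to positive index 6 + (-2) = 4. xs[4] = 43.

43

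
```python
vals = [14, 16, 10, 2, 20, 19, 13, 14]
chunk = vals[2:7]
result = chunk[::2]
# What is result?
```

vals has length 8. The slice vals[2:7] selects indices [2, 3, 4, 5, 6] (2->10, 3->2, 4->20, 5->19, 6->13), giving [10, 2, 20, 19, 13]. So chunk = [10, 2, 20, 19, 13]. chunk has length 5. The slice chunk[::2] selects indices [0, 2, 4] (0->10, 2->20, 4->13), giving [10, 20, 13].

[10, 20, 13]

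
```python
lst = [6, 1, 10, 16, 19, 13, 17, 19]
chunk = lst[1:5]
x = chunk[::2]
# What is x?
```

lst has length 8. The slice lst[1:5] selects indices [1, 2, 3, 4] (1->1, 2->10, 3->16, 4->19), giving [1, 10, 16, 19]. So chunk = [1, 10, 16, 19]. chunk has length 4. The slice chunk[::2] selects indices [0, 2] (0->1, 2->16), giving [1, 16].

[1, 16]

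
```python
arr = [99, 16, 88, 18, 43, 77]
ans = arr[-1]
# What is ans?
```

arr has length 6. Negative index -1 maps to positive index 6 + (-1) = 5. arr[5] = 77.

77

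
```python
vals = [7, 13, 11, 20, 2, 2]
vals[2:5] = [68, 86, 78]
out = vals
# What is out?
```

vals starts as [7, 13, 11, 20, 2, 2] (length 6). The slice vals[2:5] covers indices [2, 3, 4] with values [11, 20, 2]. Replacing that slice with [68, 86, 78] (same length) produces [7, 13, 68, 86, 78, 2].

[7, 13, 68, 86, 78, 2]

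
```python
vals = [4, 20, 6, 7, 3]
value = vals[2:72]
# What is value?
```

vals has length 5. The slice vals[2:72] selects indices [2, 3, 4] (2->6, 3->7, 4->3), giving [6, 7, 3].

[6, 7, 3]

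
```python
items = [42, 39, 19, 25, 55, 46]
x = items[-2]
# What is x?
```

items has length 6. Negative index -2 maps to positive index 6 + (-2) = 4. items[4] = 55.

55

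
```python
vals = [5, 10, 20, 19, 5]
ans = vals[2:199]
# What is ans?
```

vals has length 5. The slice vals[2:199] selects indices [2, 3, 4] (2->20, 3->19, 4->5), giving [20, 19, 5].

[20, 19, 5]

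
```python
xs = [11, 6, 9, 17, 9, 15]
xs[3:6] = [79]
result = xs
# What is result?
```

xs starts as [11, 6, 9, 17, 9, 15] (length 6). The slice xs[3:6] covers indices [3, 4, 5] with values [17, 9, 15]. Replacing that slice with [79] (different length) produces [11, 6, 9, 79].

[11, 6, 9, 79]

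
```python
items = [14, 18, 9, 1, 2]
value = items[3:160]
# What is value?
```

items has length 5. The slice items[3:160] selects indices [3, 4] (3->1, 4->2), giving [1, 2].

[1, 2]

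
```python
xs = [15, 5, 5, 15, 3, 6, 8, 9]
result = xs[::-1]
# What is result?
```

xs has length 8. The slice xs[::-1] selects indices [7, 6, 5, 4, 3, 2, 1, 0] (7->9, 6->8, 5->6, 4->3, 3->15, 2->5, 1->5, 0->15), giving [9, 8, 6, 3, 15, 5, 5, 15].

[9, 8, 6, 3, 15, 5, 5, 15]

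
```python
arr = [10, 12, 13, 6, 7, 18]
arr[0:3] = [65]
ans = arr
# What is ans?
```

arr starts as [10, 12, 13, 6, 7, 18] (length 6). The slice arr[0:3] covers indices [0, 1, 2] with values [10, 12, 13]. Replacing that slice with [65] (different length) produces [65, 6, 7, 18].

[65, 6, 7, 18]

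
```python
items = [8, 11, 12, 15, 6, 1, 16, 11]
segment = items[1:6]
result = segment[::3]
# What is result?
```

items has length 8. The slice items[1:6] selects indices [1, 2, 3, 4, 5] (1->11, 2->12, 3->15, 4->6, 5->1), giving [11, 12, 15, 6, 1]. So segment = [11, 12, 15, 6, 1]. segment has length 5. The slice segment[::3] selects indices [0, 3] (0->11, 3->6), giving [11, 6].

[11, 6]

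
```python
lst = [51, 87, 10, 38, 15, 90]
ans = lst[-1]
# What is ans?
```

lst has length 6. Negative index -1 maps to positive index 6 + (-1) = 5. lst[5] = 90.

90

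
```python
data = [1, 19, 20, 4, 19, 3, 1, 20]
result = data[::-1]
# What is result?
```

data has length 8. The slice data[::-1] selects indices [7, 6, 5, 4, 3, 2, 1, 0] (7->20, 6->1, 5->3, 4->19, 3->4, 2->20, 1->19, 0->1), giving [20, 1, 3, 19, 4, 20, 19, 1].

[20, 1, 3, 19, 4, 20, 19, 1]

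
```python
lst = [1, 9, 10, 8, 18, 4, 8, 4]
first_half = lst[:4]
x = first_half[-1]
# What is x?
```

lst has length 8. The slice lst[:4] selects indices [0, 1, 2, 3] (0->1, 1->9, 2->10, 3->8), giving [1, 9, 10, 8]. So first_half = [1, 9, 10, 8]. Then first_half[-1] = 8.

8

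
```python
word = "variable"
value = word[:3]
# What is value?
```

word has length 8. The slice word[:3] selects indices [0, 1, 2] (0->'v', 1->'a', 2->'r'), giving 'var'.

'var'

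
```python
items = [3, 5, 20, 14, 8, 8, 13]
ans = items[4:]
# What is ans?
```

items has length 7. The slice items[4:] selects indices [4, 5, 6] (4->8, 5->8, 6->13), giving [8, 8, 13].

[8, 8, 13]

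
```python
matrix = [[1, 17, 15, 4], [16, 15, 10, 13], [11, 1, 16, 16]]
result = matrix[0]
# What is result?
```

matrix has 3 rows. Row 0 is [1, 17, 15, 4].

[1, 17, 15, 4]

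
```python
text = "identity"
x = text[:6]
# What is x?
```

text has length 8. The slice text[:6] selects indices [0, 1, 2, 3, 4, 5] (0->'i', 1->'d', 2->'e', 3->'n', 4->'t', 5->'i'), giving 'identi'.

'identi'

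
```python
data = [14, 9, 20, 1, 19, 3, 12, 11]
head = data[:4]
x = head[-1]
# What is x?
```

data has length 8. The slice data[:4] selects indices [0, 1, 2, 3] (0->14, 1->9, 2->20, 3->1), giving [14, 9, 20, 1]. So head = [14, 9, 20, 1]. Then head[-1] = 1.

1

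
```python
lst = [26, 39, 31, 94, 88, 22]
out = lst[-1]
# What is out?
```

lst has length 6. Negative index -1 maps to positive index 6 + (-1) = 5. lst[5] = 22.

22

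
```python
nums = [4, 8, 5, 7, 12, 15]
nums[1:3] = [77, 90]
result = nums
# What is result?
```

nums starts as [4, 8, 5, 7, 12, 15] (length 6). The slice nums[1:3] covers indices [1, 2] with values [8, 5]. Replacing that slice with [77, 90] (same length) produces [4, 77, 90, 7, 12, 15].

[4, 77, 90, 7, 12, 15]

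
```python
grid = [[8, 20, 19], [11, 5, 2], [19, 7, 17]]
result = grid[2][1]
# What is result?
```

grid[2] = [19, 7, 17]. Taking column 1 of that row yields 7.

7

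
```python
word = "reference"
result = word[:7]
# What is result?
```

word has length 9. The slice word[:7] selects indices [0, 1, 2, 3, 4, 5, 6] (0->'r', 1->'e', 2->'f', 3->'e', 4->'r', 5->'e', 6->'n'), giving 'referen'.

'referen'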